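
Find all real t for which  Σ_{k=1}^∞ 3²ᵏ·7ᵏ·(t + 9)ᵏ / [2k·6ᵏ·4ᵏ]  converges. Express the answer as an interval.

By the ratio test, |a_{k+1}/a_k| = [2k/2(k+1)] · 9·7/(6·4) → 21/8.
Thus R = 1/(21/8) = 8/21.
When t = -181/21, the terms behave like c/k; limit comparison with the harmonic series gives divergence.
When t = -197/21, an alternating series whose terms decrease to 0 in absolute value, so it converges by the Leibniz criterion.

[-197/21, -181/21)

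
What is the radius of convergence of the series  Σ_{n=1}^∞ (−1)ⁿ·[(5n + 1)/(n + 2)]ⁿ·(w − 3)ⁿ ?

Applying the root test, |a_n|^(1/n) = (5n + 1)/(n + 2) → 5.
Hence the series converges for |w − 3| < 1/(5) = 1/5, so the radius of convergence is 1/5.

R = 1/5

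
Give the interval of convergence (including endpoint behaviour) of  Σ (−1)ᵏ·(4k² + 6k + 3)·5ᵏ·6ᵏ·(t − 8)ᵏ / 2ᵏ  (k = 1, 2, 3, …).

Apply the ratio test: |a_{k+1}| / |a_k| = [(4(k+1)² + 6(k+1) + 3)/(4k² + 6k + 3)] · 5·6/2, which tends to 15 as k → ∞.
The series converges when 15 · |t − 8| < 1, giving R = 1/15.
At t = 121/15: the k-th term does not approach 0; divergence by the term test.
When t = 119/15, the terms have absolute value of order k², which does not tend to 0, so the series diverges by the divergence test.

(119/15, 121/15)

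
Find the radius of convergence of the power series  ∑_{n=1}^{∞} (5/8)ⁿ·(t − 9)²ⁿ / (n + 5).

R = 2√10/5

Apply the ratio test: |a_{n+1}| / |a_n| = [(n + 5)/((n+1) + 5)] · 5/8, which tends to 5/8 as n → ∞.
Successive powers of (t − 9) differ by 2, so the series converges when |t − 9|² · 5/8 < 1, i.e. |t − 9| < √(8/5). So R = 2√10/5.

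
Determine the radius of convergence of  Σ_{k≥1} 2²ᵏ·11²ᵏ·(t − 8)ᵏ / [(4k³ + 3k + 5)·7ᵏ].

The ratio of consecutive coefficients is [(4k³ + 3k + 5)/(4(k+1)³ + 3(k+1) + 5)] · 4·121/7 → 484/7.
Thus R = 1/(484/7) = 7/484.

R = 7/484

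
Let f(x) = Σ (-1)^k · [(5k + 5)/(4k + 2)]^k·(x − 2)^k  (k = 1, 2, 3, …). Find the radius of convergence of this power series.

Root test: |a_k|^(1/k) = (5k + 5)/(4k + 2) → 5/4.
Thus R = 1/(5/4) = 4/5.

R = 4/5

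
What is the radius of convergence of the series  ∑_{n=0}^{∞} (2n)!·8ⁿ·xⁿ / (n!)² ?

R = 1/32

The ratio of consecutive coefficients is (2n+1)·(2n+2)/(n+1)² · 8 → 32.
Hence the series converges for |x| < 1/(32) = 1/32, so the radius of convergence is 1/32.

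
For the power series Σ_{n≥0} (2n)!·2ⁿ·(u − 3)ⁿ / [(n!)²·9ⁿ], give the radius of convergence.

The ratio of consecutive coefficients is (2n+1)·(2n+2)/(n+1)² · 2/9 → 8/9.
Thus R = 1/(8/9) = 9/8.

R = 9/8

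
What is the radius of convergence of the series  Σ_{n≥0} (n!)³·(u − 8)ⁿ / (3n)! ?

R = 27

Ratio test: |a_{n+1}/a_n| = (n+1)³/[(3n+1)·(3n+2)·(3n+3)] → 1/27 as n → ∞.
The series converges when 1/27 · |u − 8| < 1, giving R = 27.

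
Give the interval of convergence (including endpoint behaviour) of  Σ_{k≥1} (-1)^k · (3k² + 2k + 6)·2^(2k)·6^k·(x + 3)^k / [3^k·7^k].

Apply the ratio test: |a_{k+1}| / |a_k| = [(3(k+1)² + 2(k+1) + 6)/(3k² + 2k + 6)] · 4·6/(3·7), which tends to 8/7 as k → ∞.
Thus R = 1/(8/7) = 7/8.
At x = -17/8: the terms do not tend to 0, so the series diverges.
When x = -31/8, the terms have absolute value of order k², which does not tend to 0, so the series diverges by the divergence test.

(-31/8, -17/8)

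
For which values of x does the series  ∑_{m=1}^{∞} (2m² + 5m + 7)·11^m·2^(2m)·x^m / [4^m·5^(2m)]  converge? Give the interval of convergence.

By the ratio test, |a_{m+1}/a_m| = [(2(m+1)² + 5(m+1) + 7)/(2m² + 5m + 7)] · 11·4/(4·25) → 11/25.
Convergence for |x| · 11/25 < 1, i.e. |x| < 25/11. So R = 25/11.
Endpoint x = 25/11: the m-th term does not approach 0; divergence by the term test.
Check x = -25/11: the m-th term does not approach 0; divergence by the term test.

(-25/11, 25/11)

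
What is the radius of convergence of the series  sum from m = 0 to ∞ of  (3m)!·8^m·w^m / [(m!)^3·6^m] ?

R = 1/36

The ratio of consecutive coefficients is (3m+1)·(3m+2)·(3m+3)/(m+1)³ · 8/6 → 36.
The series converges when 36 · |w| < 1, giving R = 1/36.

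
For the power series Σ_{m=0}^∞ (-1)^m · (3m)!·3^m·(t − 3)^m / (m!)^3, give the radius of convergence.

R = 1/81

The ratio of consecutive coefficients is (3m+1)·(3m+2)·(3m+3)/(m+1)³ · 3 → 81.
Thus R = 1/(81) = 1/81.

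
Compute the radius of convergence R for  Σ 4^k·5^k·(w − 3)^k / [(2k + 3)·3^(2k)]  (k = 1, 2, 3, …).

Ratio test: |a_{k+1}/a_k| = [(2k + 3)/(2(k+1) + 3)] · 4·5/9 → 20/9 as k → ∞.
The series converges when 20/9 · |w − 3| < 1, giving R = 9/20.

R = 9/20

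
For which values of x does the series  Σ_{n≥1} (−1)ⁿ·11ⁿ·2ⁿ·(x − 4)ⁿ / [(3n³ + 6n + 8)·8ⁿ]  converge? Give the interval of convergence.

By the ratio test, |a_{n+1}/a_n| = [(3n³ + 6n + 8)/(3(n+1)³ + 6(n+1) + 8)] · 11·2/8 → 11/4.
Thus R = 1/(11/4) = 4/11.
Endpoint x = 48/11: absolute convergence follows by limit comparison with Σ 1/n³.
Check x = 40/11: absolute convergence follows by limit comparison with Σ 1/n³.

[40/11, 48/11]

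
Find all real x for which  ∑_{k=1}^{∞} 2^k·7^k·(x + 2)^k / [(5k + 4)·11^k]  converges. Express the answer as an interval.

By the ratio test, |a_{k+1}/a_k| = [(5k + 4)/(5(k+1) + 4)] · 2·7/11 → 14/11.
Convergence for |x + 2| · 14/11 < 1, i.e. |x + 2| < 11/14. So R = 11/14.
Endpoint x = -17/14: the terms are asymptotic to a nonzero constant times 1/k, so the series diverges by limit comparison with Σ 1/k.
Endpoint x = -39/14: convergence follows from the alternating series test (terms decrease monotonically to 0).

[-39/14, -17/14)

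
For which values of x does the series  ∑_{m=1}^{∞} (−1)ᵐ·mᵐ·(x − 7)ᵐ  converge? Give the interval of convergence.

Applying the root test, |a_m|^(1/m) = m → ∞.
Since the m-th root of |a_m| is unbounded, the series converges only at x = 7; R = 0.

{7}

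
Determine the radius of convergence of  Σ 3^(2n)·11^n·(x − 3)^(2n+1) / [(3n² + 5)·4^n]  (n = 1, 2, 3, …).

By the ratio test, |a_{n+1}/a_n| = [(3n² + 5)/(3(n+1)² + 5)] · 9·11/4 → 99/4.
Since the exponent of (x − 3) increases by 2 each term, convergence requires |x − 3|² < 4/99, hence R = 2√11/33.

R = 2√11/33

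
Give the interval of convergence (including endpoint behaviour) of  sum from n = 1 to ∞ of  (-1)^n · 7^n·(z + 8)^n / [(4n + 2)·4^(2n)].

(-72/7, -40/7]

Ratio test: |a_{n+1}/a_n| = [(4n + 2)/(4(n+1) + 2)] · 7/16 → 7/16 as n → ∞.
Hence the series converges for |z + 8| < 1/(7/16) = 16/7, so the radius of convergence is 16/7.
Endpoint z = -40/7: an alternating series whose terms decrease to 0 in absolute value, so it converges by the Leibniz criterion.
Check z = -72/7: the terms are asymptotic to a nonzero constant times 1/n, so the series diverges by limit comparison with Σ 1/n.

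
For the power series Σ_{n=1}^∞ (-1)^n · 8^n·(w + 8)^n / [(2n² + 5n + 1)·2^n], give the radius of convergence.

R = 1/4

By the ratio test, |a_{n+1}/a_n| = [(2n² + 5n + 1)/(2(n+1)² + 5(n+1) + 1)] · 8/2 → 4.
The series converges when 4 · |w + 8| < 1, giving R = 1/4.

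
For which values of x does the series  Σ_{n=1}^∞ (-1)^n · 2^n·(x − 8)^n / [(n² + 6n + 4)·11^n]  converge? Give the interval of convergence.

[5/2, 27/2]

Apply the ratio test: |a_{n+1}| / |a_n| = [(n² + 6n + 4)/((n+1)² + 6(n+1) + 4)] · 2/11, which tends to 2/11 as n → ∞.
Thus R = 1/(2/11) = 11/2.
At x = 27/2: the series is dominated by a constant times Σ 1/n², which converges (p = 2 > 1).
Check x = 5/2: absolute convergence follows by limit comparison with Σ 1/n².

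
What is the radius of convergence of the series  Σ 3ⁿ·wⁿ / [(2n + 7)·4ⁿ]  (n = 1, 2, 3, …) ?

R = 4/3

The ratio of consecutive coefficients is [(2n + 7)/(2(n+1) + 7)] · 3/4 → 3/4.
Thus R = 1/(3/4) = 4/3.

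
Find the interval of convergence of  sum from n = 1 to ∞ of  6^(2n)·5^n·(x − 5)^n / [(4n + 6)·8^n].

Ratio test: |a_{n+1}/a_n| = [(4n + 6)/(4(n+1) + 6)] · 36·5/8 → 45/2 as n → ∞.
The series converges when 45/2 · |x − 5| < 1, giving R = 2/45.
At x = 227/45: comparison with the harmonic series Σ 1/n shows the series diverges.
At x = 223/45: an alternating series whose terms decrease to 0 in absolute value, so it converges by the Leibniz criterion.

[223/45, 227/45)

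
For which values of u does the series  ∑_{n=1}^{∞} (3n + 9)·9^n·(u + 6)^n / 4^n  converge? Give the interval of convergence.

(-58/9, -50/9)

Apply the ratio test: |a_{n+1}| / |a_n| = [(3(n+1) + 9)/(3n + 9)] · 9/4, which tends to 9/4 as n → ∞.
The series converges when 9/4 · |u + 6| < 1, giving R = 4/9.
When u = -50/9, the terms have absolute value of order n, which does not tend to 0, so the series diverges by the divergence test.
Check u = -58/9: the terms have absolute value of order n, which does not tend to 0, so the series diverges by the divergence test.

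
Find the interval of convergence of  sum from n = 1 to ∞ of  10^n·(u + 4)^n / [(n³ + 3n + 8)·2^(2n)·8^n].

By the ratio test, |a_{n+1}/a_n| = [(n³ + 3n + 8)/((n+1)³ + 3(n+1) + 8)] · 10/(4·8) → 5/16.
The series converges when 5/16 · |u + 4| < 1, giving R = 16/5.
When u = -4/5, the terms are on the order of 1/n³, so the series converges absolutely by comparison with the p-series (p = 3 > 1).
At u = -36/5: the series is dominated by a constant times Σ 1/n³, which converges (p = 3 > 1).

[-36/5, -4/5]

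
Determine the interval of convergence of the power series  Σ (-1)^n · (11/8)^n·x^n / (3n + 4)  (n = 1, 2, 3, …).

(-8/11, 8/11]

Ratio test: |a_{n+1}/a_n| = [(3n + 4)/(3(n+1) + 4)] · 11/8 → 11/8 as n → ∞.
The series converges when 11/8 · |x| < 1, giving R = 8/11.
When x = 8/11, an alternating series whose terms decrease to 0 in absolute value, so it converges by the Leibniz criterion.
When x = -8/11, the terms behave like c/n; limit comparison with the harmonic series gives divergence.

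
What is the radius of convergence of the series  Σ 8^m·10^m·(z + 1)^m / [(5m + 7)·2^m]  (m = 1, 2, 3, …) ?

By the ratio test, |a_{m+1}/a_m| = [(5m + 7)/(5(m+1) + 7)] · 8·10/2 → 40.
Convergence for |z + 1| · 40 < 1, i.e. |z + 1| < 1/40. So R = 1/40.

R = 1/40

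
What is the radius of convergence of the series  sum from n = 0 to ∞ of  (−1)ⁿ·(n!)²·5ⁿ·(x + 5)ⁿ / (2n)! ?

Ratio test: |a_{n+1}/a_n| = (n+1)²/[(2n+1)·(2n+2)] · 5 → 5/4 as n → ∞.
The series converges when 5/4 · |x + 5| < 1, giving R = 4/5.

R = 4/5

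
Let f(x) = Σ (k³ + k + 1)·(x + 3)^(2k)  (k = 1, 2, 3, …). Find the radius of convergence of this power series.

R = 1

Apply the ratio test: |a_{k+1}| / |a_k| = ((k+1)³ + (k+1) + 1)/(k³ + k + 1), which tends to 1 as k → ∞.
Since the exponent of (x + 3) increases by 2 each term, convergence requires |x + 3|² < 1, hence R = 1.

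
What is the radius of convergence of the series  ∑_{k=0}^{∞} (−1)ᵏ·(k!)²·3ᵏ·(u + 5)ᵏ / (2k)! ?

Apply the ratio test: |a_{k+1}| / |a_k| = (k+1)²/[(2k+1)·(2k+2)] · 3, which tends to 3/4 as k → ∞.
Convergence for |u + 5| · 3/4 < 1, i.e. |u + 5| < 4/3. So R = 4/3.

R = 4/3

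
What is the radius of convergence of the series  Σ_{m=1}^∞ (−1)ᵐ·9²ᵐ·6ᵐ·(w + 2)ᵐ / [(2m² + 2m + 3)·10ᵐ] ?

By the ratio test, |a_{m+1}/a_m| = [(2m² + 2m + 3)/(2(m+1)² + 2(m+1) + 3)] · 81·6/10 → 243/5.
Thus R = 1/(243/5) = 5/243.

R = 5/243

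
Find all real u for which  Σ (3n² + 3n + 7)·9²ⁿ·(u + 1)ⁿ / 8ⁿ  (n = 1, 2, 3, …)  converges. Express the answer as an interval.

(-89/81, -73/81)

Ratio test: |a_{n+1}/a_n| = [(3(n+1)² + 3(n+1) + 7)/(3n² + 3n + 7)] · 81/8 → 81/8 as n → ∞.
Hence the series converges for |u + 1| < 1/(81/8) = 8/81, so the radius of convergence is 8/81.
Check u = -73/81: the terms do not tend to 0, so the series diverges.
Endpoint u = -89/81: the n-th term does not approach 0; divergence by the term test.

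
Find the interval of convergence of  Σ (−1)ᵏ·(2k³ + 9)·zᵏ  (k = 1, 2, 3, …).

Ratio test: |a_{k+1}/a_k| = (2(k+1)³ + 9)/(2k³ + 9) → 1 as k → ∞.
Convergence for |z| < 1, so R = 1.
At z = 1: the terms do not tend to 0, so the series diverges.
At z = -1: the k-th term does not approach 0; divergence by the term test.

(-1, 1)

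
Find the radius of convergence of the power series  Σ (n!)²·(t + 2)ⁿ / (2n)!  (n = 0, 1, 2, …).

R = 4

Ratio test: |a_{n+1}/a_n| = (n+1)²/[(2n+1)·(2n+2)] → 1/4 as n → ∞.
Convergence for |t + 2| · 1/4 < 1, i.e. |t + 2| < 4. So R = 4.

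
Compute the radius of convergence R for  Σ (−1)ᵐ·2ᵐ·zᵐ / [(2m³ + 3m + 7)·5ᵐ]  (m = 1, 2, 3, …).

R = 5/2

The ratio of consecutive coefficients is [(2m³ + 3m + 7)/(2(m+1)³ + 3(m+1) + 7)] · 2/5 → 2/5.
Thus R = 1/(2/5) = 5/2.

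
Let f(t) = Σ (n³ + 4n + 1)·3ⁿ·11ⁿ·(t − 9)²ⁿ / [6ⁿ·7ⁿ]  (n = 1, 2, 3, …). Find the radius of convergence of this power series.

By the ratio test, |a_{n+1}/a_n| = [((n+1)³ + 4(n+1) + 1)/(n³ + 4n + 1)] · 3·11/(6·7) → 11/14.
Writing y = (t − 9)², the series in y has radius 14/11, so |t − 9| < √(14/11) and R = √154/11.

R = √154/11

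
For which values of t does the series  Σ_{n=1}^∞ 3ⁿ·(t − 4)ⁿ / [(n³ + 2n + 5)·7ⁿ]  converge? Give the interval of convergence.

[5/3, 19/3]

Apply the ratio test: |a_{n+1}| / |a_n| = [(n³ + 2n + 5)/((n+1)³ + 2(n+1) + 5)] · 3/7, which tends to 3/7 as n → ∞.
Thus R = 1/(3/7) = 7/3.
At t = 19/3: the terms are on the order of 1/n³, so the series converges absolutely by comparison with the p-series (p = 3 > 1).
Endpoint t = 5/3: the terms are on the order of 1/n³, so the series converges absolutely by comparison with the p-series (p = 3 > 1).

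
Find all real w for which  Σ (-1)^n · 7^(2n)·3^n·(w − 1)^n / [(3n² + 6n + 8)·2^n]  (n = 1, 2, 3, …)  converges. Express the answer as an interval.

Ratio test: |a_{n+1}/a_n| = [(3n² + 6n + 8)/(3(n+1)² + 6(n+1) + 8)] · 49·3/2 → 147/2 as n → ∞.
Thus R = 1/(147/2) = 2/147.
At w = 149/147: the terms are on the order of 1/n², so the series converges absolutely by comparison with the p-series (p = 2 > 1).
Check w = 145/147: the series is dominated by a constant times Σ 1/n², which converges (p = 2 > 1).

[145/147, 149/147]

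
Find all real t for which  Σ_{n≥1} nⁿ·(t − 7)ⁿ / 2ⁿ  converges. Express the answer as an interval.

By the Cauchy root test, |a_n|^(1/n) = n/2 → ∞.
The root grows without bound, so R = 0 (convergence only at t = 7).

{7}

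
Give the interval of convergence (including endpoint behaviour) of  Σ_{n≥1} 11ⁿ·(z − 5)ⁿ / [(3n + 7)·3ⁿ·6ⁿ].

By the ratio test, |a_{n+1}/a_n| = [(3n + 7)/(3(n+1) + 7)] · 11/(3·6) → 11/18.
Hence the series converges for |z − 5| < 1/(11/18) = 18/11, so the radius of convergence is 18/11.
Endpoint z = 73/11: comparison with the harmonic series Σ 1/n shows the series diverges.
Check z = 37/11: an alternating series whose terms decrease to 0 in absolute value, so it converges by the Leibniz criterion.

[37/11, 73/11)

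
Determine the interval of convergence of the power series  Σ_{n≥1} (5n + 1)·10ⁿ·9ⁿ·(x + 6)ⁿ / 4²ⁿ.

The ratio of consecutive coefficients is [(5(n+1) + 1)/(5n + 1)] · 10·9/16 → 45/8.
Hence the series converges for |x + 6| < 1/(45/8) = 8/45, so the radius of convergence is 8/45.
At x = -262/45: the terms have absolute value of order n, which does not tend to 0, so the series diverges by the divergence test.
At x = -278/45: the terms do not tend to 0, so the series diverges.

(-278/45, -262/45)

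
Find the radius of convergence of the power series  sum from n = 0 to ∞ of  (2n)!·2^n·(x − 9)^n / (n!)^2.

R = 1/8

Ratio test: |a_{n+1}/a_n| = (2n+1)·(2n+2)/(n+1)² · 2 → 8 as n → ∞.
Hence the series converges for |x − 9| < 1/(8) = 1/8, so the radius of convergence is 1/8.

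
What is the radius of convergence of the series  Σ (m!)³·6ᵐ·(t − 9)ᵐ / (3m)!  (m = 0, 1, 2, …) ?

R = 9/2

Ratio test: |a_{m+1}/a_m| = (m+1)³/[(3m+1)·(3m+2)·(3m+3)] · 6 → 2/9 as m → ∞.
Hence the series converges for |t − 9| < 1/(2/9) = 9/2, so the radius of convergence is 9/2.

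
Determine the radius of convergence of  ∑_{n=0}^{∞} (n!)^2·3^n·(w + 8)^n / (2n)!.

Ratio test: |a_{n+1}/a_n| = (n+1)²/[(2n+1)·(2n+2)] · 3 → 3/4 as n → ∞.
Convergence for |w + 8| · 3/4 < 1, i.e. |w + 8| < 4/3. So R = 4/3.

R = 4/3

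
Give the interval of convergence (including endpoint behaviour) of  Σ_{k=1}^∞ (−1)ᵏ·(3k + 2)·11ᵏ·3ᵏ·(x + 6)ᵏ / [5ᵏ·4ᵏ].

Apply the ratio test: |a_{k+1}| / |a_k| = [(3(k+1) + 2)/(3k + 2)] · 11·3/(5·4), which tends to 33/20 as k → ∞.
Hence the series converges for |x + 6| < 1/(33/20) = 20/33, so the radius of convergence is 20/33.
When x = -178/33, the terms do not tend to 0, so the series diverges.
Endpoint x = -218/33: the terms have absolute value of order k, which does not tend to 0, so the series diverges by the divergence test.

(-218/33, -178/33)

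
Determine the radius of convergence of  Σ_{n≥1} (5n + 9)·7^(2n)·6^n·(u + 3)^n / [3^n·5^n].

R = 5/98

Ratio test: |a_{n+1}/a_n| = [(5(n+1) + 9)/(5n + 9)] · 49·6/(3·5) → 98/5 as n → ∞.
The series converges when 98/5 · |u + 3| < 1, giving R = 5/98.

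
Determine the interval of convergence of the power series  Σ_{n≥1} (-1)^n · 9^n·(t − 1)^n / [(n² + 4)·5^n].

Ratio test: |a_{n+1}/a_n| = [(n² + 4)/((n+1)² + 4)] · 9/5 → 9/5 as n → ∞.
Hence the series converges for |t − 1| < 1/(9/5) = 5/9, so the radius of convergence is 5/9.
At t = 14/9: absolute convergence follows by limit comparison with Σ 1/n².
When t = 4/9, the terms are on the order of 1/n², so the series converges absolutely by comparison with the p-series (p = 2 > 1).

[4/9, 14/9]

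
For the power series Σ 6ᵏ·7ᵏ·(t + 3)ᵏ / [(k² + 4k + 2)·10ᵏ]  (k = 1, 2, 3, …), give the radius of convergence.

R = 5/21

By the ratio test, |a_{k+1}/a_k| = [(k² + 4k + 2)/((k+1)² + 4(k+1) + 2)] · 6·7/10 → 21/5.
The series converges when 21/5 · |t + 3| < 1, giving R = 5/21.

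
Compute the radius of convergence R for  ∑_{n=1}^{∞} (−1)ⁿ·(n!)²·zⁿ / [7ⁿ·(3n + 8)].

The ratio of consecutive coefficients is (n+1)² · 1/7 · (3n + 8)/(3(n+1) + 8) → ∞.
Since the ratio → ∞, the series diverges for every z ≠ 0, and R = 0.

R = 0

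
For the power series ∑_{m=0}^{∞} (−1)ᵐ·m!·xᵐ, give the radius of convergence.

R = 0

The ratio of consecutive coefficients is (m+1) → ∞.
The terms grow without bound for any x ≠ 0, so R = 0 (convergence only at x = 0).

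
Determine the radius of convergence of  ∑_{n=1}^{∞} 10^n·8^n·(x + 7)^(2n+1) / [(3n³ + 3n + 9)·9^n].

R = 3√5/20

By the ratio test, |a_{n+1}/a_n| = [(3n³ + 3n + 9)/(3(n+1)³ + 3(n+1) + 9)] · 10·8/9 → 80/9.
Writing y = (x + 7)², the series in y has radius 9/80, so |x + 7| < √(9/80) and R = 3√5/20.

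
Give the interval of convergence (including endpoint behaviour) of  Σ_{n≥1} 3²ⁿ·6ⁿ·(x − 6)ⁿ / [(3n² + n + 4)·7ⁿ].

The ratio of consecutive coefficients is [(3n² + n + 4)/(3(n+1)² + (n+1) + 4)] · 9·6/7 → 54/7.
Thus R = 1/(54/7) = 7/54.
Check x = 331/54: the series is dominated by a constant times Σ 1/n², which converges (p = 2 > 1).
At x = 317/54: absolute convergence follows by limit comparison with Σ 1/n².

[317/54, 331/54]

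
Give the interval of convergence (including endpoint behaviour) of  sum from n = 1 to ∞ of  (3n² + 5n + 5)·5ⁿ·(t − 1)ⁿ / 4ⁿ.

Ratio test: |a_{n+1}/a_n| = [(3(n+1)² + 5(n+1) + 5)/(3n² + 5n + 5)] · 5/4 → 5/4 as n → ∞.
The series converges when 5/4 · |t − 1| < 1, giving R = 4/5.
Check t = 9/5: the n-th term does not approach 0; divergence by the term test.
Endpoint t = 1/5: the n-th term does not approach 0; divergence by the term test.

(1/5, 9/5)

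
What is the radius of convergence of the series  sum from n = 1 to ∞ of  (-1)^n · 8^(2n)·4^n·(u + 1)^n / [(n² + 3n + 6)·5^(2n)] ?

R = 25/256

By the ratio test, |a_{n+1}/a_n| = [(n² + 3n + 6)/((n+1)² + 3(n+1) + 6)] · 64·4/25 → 256/25.
Thus R = 1/(256/25) = 25/256.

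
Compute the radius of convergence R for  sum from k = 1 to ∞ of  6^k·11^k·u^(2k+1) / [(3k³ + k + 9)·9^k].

R = √66/22

The ratio of consecutive coefficients is [(3k³ + k + 9)/(3(k+1)³ + (k+1) + 9)] · 6·11/9 → 22/3.
Since the exponent of u increases by 2 each term, convergence requires |u|² < 3/22, hence R = √66/22.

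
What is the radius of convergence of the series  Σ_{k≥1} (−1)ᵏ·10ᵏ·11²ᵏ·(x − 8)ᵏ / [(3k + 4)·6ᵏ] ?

By the ratio test, |a_{k+1}/a_k| = [(3k + 4)/(3(k+1) + 4)] · 10·121/6 → 605/3.
The series converges when 605/3 · |x − 8| < 1, giving R = 3/605.

R = 3/605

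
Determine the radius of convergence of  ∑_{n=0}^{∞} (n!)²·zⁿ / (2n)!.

R = 4

Ratio test: |a_{n+1}/a_n| = (n+1)²/[(2n+1)·(2n+2)] → 1/4 as n → ∞.
Thus R = 1/(1/4) = 4.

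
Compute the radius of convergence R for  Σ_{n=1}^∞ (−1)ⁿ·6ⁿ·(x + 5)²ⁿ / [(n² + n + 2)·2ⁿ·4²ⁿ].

R = 4√3/3

The ratio of consecutive coefficients is [(n² + n + 2)/((n+1)² + (n+1) + 2)] · 6/(2·16) → 3/16.
Successive powers of (x + 5) differ by 2, so the series converges when |x + 5|² · 3/16 < 1, i.e. |x + 5| < √(16/3). So R = 4√3/3.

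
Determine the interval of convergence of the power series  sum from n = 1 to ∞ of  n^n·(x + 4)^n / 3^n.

{-4}

Root test: |a_n|^(1/n) = n/3 → ∞.
The root grows without bound, so R = 0 (convergence only at x = -4).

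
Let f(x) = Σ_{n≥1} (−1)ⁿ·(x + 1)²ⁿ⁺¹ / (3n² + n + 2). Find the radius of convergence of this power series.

Ratio test: |a_{n+1}/a_n| = (3n² + n + 2)/(3(n+1)² + (n+1) + 2) → 1 as n → ∞.
Since the exponent of (x + 1) increases by 2 each term, convergence requires |x + 1|² < 1, hence R = 1.

R = 1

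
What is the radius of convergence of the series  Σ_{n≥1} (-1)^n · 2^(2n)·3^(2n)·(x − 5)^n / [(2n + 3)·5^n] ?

Ratio test: |a_{n+1}/a_n| = [(2n + 3)/(2(n+1) + 3)] · 4·9/5 → 36/5 as n → ∞.
Convergence for |x − 5| · 36/5 < 1, i.e. |x − 5| < 5/36. So R = 5/36.

R = 5/36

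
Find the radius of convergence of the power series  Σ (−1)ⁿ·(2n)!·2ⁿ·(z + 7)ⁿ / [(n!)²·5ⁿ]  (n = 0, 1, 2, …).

R = 5/8

Apply the ratio test: |a_{n+1}| / |a_n| = (2n+1)·(2n+2)/(n+1)² · 2/5, which tends to 8/5 as n → ∞.
The series converges when 8/5 · |z + 7| < 1, giving R = 5/8.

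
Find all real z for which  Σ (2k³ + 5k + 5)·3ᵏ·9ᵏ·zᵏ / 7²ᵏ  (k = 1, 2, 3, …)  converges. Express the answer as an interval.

(-49/27, 49/27)

The ratio of consecutive coefficients is [(2(k+1)³ + 5(k+1) + 5)/(2k³ + 5k + 5)] · 3·9/49 → 27/49.
Convergence for |z| · 27/49 < 1, i.e. |z| < 49/27. So R = 49/27.
Endpoint z = 49/27: the terms do not tend to 0, so the series diverges.
At z = -49/27: the terms do not tend to 0, so the series diverges.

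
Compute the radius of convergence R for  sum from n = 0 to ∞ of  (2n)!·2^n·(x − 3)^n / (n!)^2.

R = 1/8

Ratio test: |a_{n+1}/a_n| = (2n+1)·(2n+2)/(n+1)² · 2 → 8 as n → ∞.
Convergence for |x − 3| · 8 < 1, i.e. |x − 3| < 1/8. So R = 1/8.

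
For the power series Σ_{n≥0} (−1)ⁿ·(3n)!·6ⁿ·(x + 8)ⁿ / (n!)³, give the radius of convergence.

Apply the ratio test: |a_{n+1}| / |a_n| = (3n+1)·(3n+2)·(3n+3)/(n+1)³ · 6, which tends to 162 as n → ∞.
Thus R = 1/(162) = 1/162.

R = 1/162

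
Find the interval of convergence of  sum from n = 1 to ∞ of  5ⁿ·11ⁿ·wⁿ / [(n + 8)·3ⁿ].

Apply the ratio test: |a_{n+1}| / |a_n| = [(n + 8)/((n+1) + 8)] · 5·11/3, which tends to 55/3 as n → ∞.
Thus R = 1/(55/3) = 3/55.
At w = 3/55: comparison with the harmonic series Σ 1/n shows the series diverges.
Check w = -3/55: an alternating series whose terms decrease to 0 in absolute value, so it converges by the Leibniz criterion.

[-3/55, 3/55)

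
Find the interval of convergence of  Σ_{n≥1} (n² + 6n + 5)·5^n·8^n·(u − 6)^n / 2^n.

Apply the ratio test: |a_{n+1}| / |a_n| = [((n+1)² + 6(n+1) + 5)/(n² + 6n + 5)] · 5·8/2, which tends to 20 as n → ∞.
The series converges when 20 · |u − 6| < 1, giving R = 1/20.
Endpoint u = 121/20: the n-th term does not approach 0; divergence by the term test.
Check u = 119/20: the n-th term does not approach 0; divergence by the term test.

(119/20, 121/20)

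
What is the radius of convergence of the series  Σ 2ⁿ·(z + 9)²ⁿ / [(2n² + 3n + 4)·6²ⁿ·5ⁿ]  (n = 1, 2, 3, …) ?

R = 3√10

Ratio test: |a_{n+1}/a_n| = [(2n² + 3n + 4)/(2(n+1)² + 3(n+1) + 4)] · 2/(36·5) → 1/90 as n → ∞.
Successive powers of (z + 9) differ by 2, so the series converges when |z + 9|² · 1/90 < 1, i.e. |z + 9| < √(90). So R = 3√10.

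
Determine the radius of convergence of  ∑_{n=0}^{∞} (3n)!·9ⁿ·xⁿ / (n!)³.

Apply the ratio test: |a_{n+1}| / |a_n| = (3n+1)·(3n+2)·(3n+3)/(n+1)³ · 9, which tends to 243 as n → ∞.
Hence the series converges for |x| < 1/(243) = 1/243, so the radius of convergence is 1/243.

R = 1/243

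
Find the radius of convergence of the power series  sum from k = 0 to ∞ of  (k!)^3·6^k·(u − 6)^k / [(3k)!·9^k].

By the ratio test, |a_{k+1}/a_k| = (k+1)³/[(3k+1)·(3k+2)·(3k+3)] · 6/9 → 2/81.
Convergence for |u − 6| · 2/81 < 1, i.e. |u − 6| < 81/2. So R = 81/2.

R = 81/2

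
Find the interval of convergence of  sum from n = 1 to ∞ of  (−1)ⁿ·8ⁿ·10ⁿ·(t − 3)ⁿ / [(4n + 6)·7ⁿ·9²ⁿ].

Ratio test: |a_{n+1}/a_n| = [(4n + 6)/(4(n+1) + 6)] · 8·10/(7·81) → 80/567 as n → ∞.
Thus R = 1/(80/567) = 567/80.
Endpoint t = 807/80: convergence follows from the alternating series test (terms decrease monotonically to 0).
When t = -327/80, the terms behave like c/n; limit comparison with the harmonic series gives divergence.

(-327/80, 807/80]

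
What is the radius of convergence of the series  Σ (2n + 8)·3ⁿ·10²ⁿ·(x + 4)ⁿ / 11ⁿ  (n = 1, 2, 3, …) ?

Ratio test: |a_{n+1}/a_n| = [(2(n+1) + 8)/(2n + 8)] · 3·100/11 → 300/11 as n → ∞.
Hence the series converges for |x + 4| < 1/(300/11) = 11/300, so the radius of convergence is 11/300.

R = 11/300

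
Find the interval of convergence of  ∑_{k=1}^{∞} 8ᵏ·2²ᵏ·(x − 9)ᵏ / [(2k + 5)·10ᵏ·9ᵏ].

[99/16, 189/16)

Apply the ratio test: |a_{k+1}| / |a_k| = [(2k + 5)/(2(k+1) + 5)] · 8·4/(10·9), which tends to 16/45 as k → ∞.
Convergence for |x − 9| · 16/45 < 1, i.e. |x − 9| < 45/16. So R = 45/16.
When x = 189/16, comparison with the harmonic series Σ 1/k shows the series diverges.
Endpoint x = 99/16: convergence follows from the alternating series test (terms decrease monotonically to 0).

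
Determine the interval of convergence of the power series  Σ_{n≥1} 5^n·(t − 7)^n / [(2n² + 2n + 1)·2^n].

The ratio of consecutive coefficients is [(2n² + 2n + 1)/(2(n+1)² + 2(n+1) + 1)] · 5/2 → 5/2.
The series converges when 5/2 · |t − 7| < 1, giving R = 2/5.
At t = 37/5: the series is dominated by a constant times Σ 1/n², which converges (p = 2 > 1).
When t = 33/5, the series is dominated by a constant times Σ 1/n², which converges (p = 2 > 1).

[33/5, 37/5]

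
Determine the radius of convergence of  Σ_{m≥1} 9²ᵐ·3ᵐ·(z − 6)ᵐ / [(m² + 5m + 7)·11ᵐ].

The ratio of consecutive coefficients is [(m² + 5m + 7)/((m+1)² + 5(m+1) + 7)] · 81·3/11 → 243/11.
Hence the series converges for |z − 6| < 1/(243/11) = 11/243, so the radius of convergence is 11/243.

R = 11/243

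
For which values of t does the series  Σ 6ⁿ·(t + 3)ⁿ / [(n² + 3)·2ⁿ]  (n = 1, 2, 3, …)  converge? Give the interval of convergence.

[-10/3, -8/3]

The ratio of consecutive coefficients is [(n² + 3)/((n+1)² + 3)] · 6/2 → 3.
Hence the series converges for |t + 3| < 1/(3) = 1/3, so the radius of convergence is 1/3.
At t = -8/3: the terms are on the order of 1/n², so the series converges absolutely by comparison with the p-series (p = 2 > 1).
Endpoint t = -10/3: the terms are on the order of 1/n², so the series converges absolutely by comparison with the p-series (p = 2 > 1).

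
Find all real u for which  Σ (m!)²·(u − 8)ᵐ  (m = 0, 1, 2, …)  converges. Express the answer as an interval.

Ratio test: |a_{m+1}/a_m| = (m+1)² → ∞ as m → ∞.
The terms grow without bound for any (u − 8) ≠ 0, so R = 0 (convergence only at u = 8).

{8}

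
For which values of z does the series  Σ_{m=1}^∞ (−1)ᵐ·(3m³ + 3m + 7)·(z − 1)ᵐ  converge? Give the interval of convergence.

(0, 2)

By the ratio test, |a_{m+1}/a_m| = (3(m+1)³ + 3(m+1) + 7)/(3m³ + 3m + 7) → 1.
Hence R = 1.
Endpoint z = 2: the terms do not tend to 0, so the series diverges.
At z = 0: the m-th term does not approach 0; divergence by the term test.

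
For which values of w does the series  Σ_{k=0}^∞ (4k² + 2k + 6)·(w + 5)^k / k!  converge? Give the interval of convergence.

(−∞, ∞)

Ratio test: |a_{k+1}/a_k| = (4(k+1)² + 2(k+1) + 6)/(4k² + 2k + 6) · 1/(k+1) → 0 as k → ∞.
Since the limit is 0 < 1 for every w, the series converges on all of ℝ and R = ∞.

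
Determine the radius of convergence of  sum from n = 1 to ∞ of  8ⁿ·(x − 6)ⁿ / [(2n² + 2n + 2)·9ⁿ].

R = 9/8

Ratio test: |a_{n+1}/a_n| = [(2n² + 2n + 2)/(2(n+1)² + 2(n+1) + 2)] · 8/9 → 8/9 as n → ∞.
Convergence for |x − 6| · 8/9 < 1, i.e. |x − 6| < 9/8. So R = 9/8.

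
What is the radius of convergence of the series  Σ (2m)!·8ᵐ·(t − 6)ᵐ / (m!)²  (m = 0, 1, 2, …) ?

R = 1/32

Apply the ratio test: |a_{m+1}| / |a_m| = (2m+1)·(2m+2)/(m+1)² · 8, which tends to 32 as m → ∞.
Convergence for |t − 6| · 32 < 1, i.e. |t − 6| < 1/32. So R = 1/32.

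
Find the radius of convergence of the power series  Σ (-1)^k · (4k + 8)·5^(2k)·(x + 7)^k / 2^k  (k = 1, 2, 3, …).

The ratio of consecutive coefficients is [(4(k+1) + 8)/(4k + 8)] · 25/2 → 25/2.
Convergence for |x + 7| · 25/2 < 1, i.e. |x + 7| < 2/25. So R = 2/25.

R = 2/25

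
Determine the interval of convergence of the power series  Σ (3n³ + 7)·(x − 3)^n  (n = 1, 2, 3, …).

The ratio of consecutive coefficients is (3(n+1)³ + 7)/(3n³ + 7) → 1.
Hence R = 1.
Endpoint x = 4: the terms do not tend to 0, so the series diverges.
When x = 2, the terms have absolute value of order n³, which does not tend to 0, so the series diverges by the divergence test.

(2, 4)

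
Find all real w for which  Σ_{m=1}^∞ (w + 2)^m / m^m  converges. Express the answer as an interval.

Root test: |a_m|^(1/m) = 1/m → 0.
Since the m-th root of |a_m| tends to 0, the series converges for all real w; R = ∞.

(−∞, ∞)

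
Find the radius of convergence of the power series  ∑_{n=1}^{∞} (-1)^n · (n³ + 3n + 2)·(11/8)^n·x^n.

R = 8/11

Apply the ratio test: |a_{n+1}| / |a_n| = [((n+1)³ + 3(n+1) + 2)/(n³ + 3n + 2)] · 11/8, which tends to 11/8 as n → ∞.
Convergence for |x| · 11/8 < 1, i.e. |x| < 8/11. So R = 8/11.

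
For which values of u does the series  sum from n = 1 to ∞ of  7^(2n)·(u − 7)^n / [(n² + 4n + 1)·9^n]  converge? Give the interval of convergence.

By the ratio test, |a_{n+1}/a_n| = [(n² + 4n + 1)/((n+1)² + 4(n+1) + 1)] · 49/9 → 49/9.
Thus R = 1/(49/9) = 9/49.
Check u = 352/49: absolute convergence follows by limit comparison with Σ 1/n².
At u = 334/49: the terms are on the order of 1/n², so the series converges absolutely by comparison with the p-series (p = 2 > 1).

[334/49, 352/49]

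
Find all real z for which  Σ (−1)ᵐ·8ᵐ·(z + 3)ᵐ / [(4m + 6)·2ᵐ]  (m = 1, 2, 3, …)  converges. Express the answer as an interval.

(-13/4, -11/4]

The ratio of consecutive coefficients is [(4m + 6)/(4(m+1) + 6)] · 8/2 → 4.
The series converges when 4 · |z + 3| < 1, giving R = 1/4.
At z = -11/4: the terms alternate in sign and decrease monotonically to 0 in absolute value (size ~ c/m), so the alternating series test gives convergence.
Endpoint z = -13/4: comparison with the harmonic series Σ 1/m shows the series diverges.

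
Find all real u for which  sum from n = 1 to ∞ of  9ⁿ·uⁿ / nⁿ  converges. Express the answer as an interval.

(−∞, ∞)

Root test: |a_n|^(1/n) = 9/n → 0.
Since the n-th root of |a_n| tends to 0, the series converges for all real u; R = ∞.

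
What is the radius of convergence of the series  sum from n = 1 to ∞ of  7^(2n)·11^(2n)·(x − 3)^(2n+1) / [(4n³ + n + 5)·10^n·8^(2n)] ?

Ratio test: |a_{n+1}/a_n| = [(4n³ + n + 5)/(4(n+1)³ + (n+1) + 5)] · 49·121/(10·64) → 5929/640 as n → ∞.
Since the exponent of (x − 3) increases by 2 each term, convergence requires |x − 3|² < 640/5929, hence R = 8√10/77.

R = 8√10/77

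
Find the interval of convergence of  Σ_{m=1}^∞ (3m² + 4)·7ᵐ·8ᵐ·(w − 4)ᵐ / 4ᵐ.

(55/14, 57/14)

By the ratio test, |a_{m+1}/a_m| = [(3(m+1)² + 4)/(3m² + 4)] · 7·8/4 → 14.
Hence the series converges for |w − 4| < 1/(14) = 1/14, so the radius of convergence is 1/14.
Endpoint w = 57/14: the m-th term does not approach 0; divergence by the term test.
When w = 55/14, the terms do not tend to 0, so the series diverges.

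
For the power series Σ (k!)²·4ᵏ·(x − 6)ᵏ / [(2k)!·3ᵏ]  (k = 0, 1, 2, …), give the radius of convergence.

The ratio of consecutive coefficients is (k+1)²/[(2k+1)·(2k+2)] · 4/3 → 1/3.
Hence the series converges for |x − 6| < 1/(1/3) = 3, so the radius of convergence is 3.

R = 3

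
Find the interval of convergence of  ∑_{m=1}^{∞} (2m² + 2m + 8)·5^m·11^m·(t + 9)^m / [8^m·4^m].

(-527/55, -463/55)

Ratio test: |a_{m+1}/a_m| = [(2(m+1)² + 2(m+1) + 8)/(2m² + 2m + 8)] · 5·11/(8·4) → 55/32 as m → ∞.
Thus R = 1/(55/32) = 32/55.
Check t = -463/55: the m-th term does not approach 0; divergence by the term test.
When t = -527/55, the terms have absolute value of order m², which does not tend to 0, so the series diverges by the divergence test.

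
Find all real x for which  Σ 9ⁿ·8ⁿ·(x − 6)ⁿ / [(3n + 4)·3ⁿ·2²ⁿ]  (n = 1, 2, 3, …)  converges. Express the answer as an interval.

The ratio of consecutive coefficients is [(3n + 4)/(3(n+1) + 4)] · 9·8/(3·4) → 6.
Hence the series converges for |x − 6| < 1/(6) = 1/6, so the radius of convergence is 1/6.
When x = 37/6, the terms behave like c/n; limit comparison with the harmonic series gives divergence.
At x = 35/6: an alternating series whose terms decrease to 0 in absolute value, so it converges by the Leibniz criterion.

[35/6, 37/6)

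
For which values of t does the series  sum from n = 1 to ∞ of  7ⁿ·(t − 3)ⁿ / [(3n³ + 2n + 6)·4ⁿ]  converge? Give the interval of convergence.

Ratio test: |a_{n+1}/a_n| = [(3n³ + 2n + 6)/(3(n+1)³ + 2(n+1) + 6)] · 7/4 → 7/4 as n → ∞.
Convergence for |t − 3| · 7/4 < 1, i.e. |t − 3| < 4/7. So R = 4/7.
Check t = 25/7: the series is dominated by a constant times Σ 1/n³, which converges (p = 3 > 1).
At t = 17/7: absolute convergence follows by limit comparison with Σ 1/n³.

[17/7, 25/7]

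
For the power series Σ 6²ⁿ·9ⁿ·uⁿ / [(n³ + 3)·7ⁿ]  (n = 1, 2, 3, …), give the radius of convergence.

The ratio of consecutive coefficients is [(n³ + 3)/((n+1)³ + 3)] · 36·9/7 → 324/7.
Hence the series converges for |u| < 1/(324/7) = 7/324, so the radius of convergence is 7/324.

R = 7/324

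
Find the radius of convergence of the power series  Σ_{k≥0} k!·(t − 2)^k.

R = 0

By the ratio test, |a_{k+1}/a_k| = (k+1) → ∞.
The ratio grows without bound, so the series diverges whenever (t − 2) ≠ 0; it converges only at t = 2. R = 0.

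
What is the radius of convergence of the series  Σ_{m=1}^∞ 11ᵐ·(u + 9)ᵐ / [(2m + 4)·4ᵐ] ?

The ratio of consecutive coefficients is [(2m + 4)/(2(m+1) + 4)] · 11/4 → 11/4.
Hence the series converges for |u + 9| < 1/(11/4) = 4/11, so the radius of convergence is 4/11.

R = 4/11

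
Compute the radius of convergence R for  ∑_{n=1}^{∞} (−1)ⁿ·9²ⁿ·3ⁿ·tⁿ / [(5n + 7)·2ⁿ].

R = 2/243

Ratio test: |a_{n+1}/a_n| = [(5n + 7)/(5(n+1) + 7)] · 81·3/2 → 243/2 as n → ∞.
Convergence for |t| · 243/2 < 1, i.e. |t| < 2/243. So R = 2/243.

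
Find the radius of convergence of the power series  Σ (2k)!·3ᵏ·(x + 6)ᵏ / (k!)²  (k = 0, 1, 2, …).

By the ratio test, |a_{k+1}/a_k| = (2k+1)·(2k+2)/(k+1)² · 3 → 12.
Convergence for |x + 6| · 12 < 1, i.e. |x + 6| < 1/12. So R = 1/12.

R = 1/12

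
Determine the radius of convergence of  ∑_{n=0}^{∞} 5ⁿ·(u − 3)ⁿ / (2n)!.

R = ∞

By the ratio test, |a_{n+1}/a_n| = 5 · 1/[(2n+1)·(2n+2)] → 0.
Since the limit is 0 < 1 for every u, the series converges on all of ℝ and R = ∞.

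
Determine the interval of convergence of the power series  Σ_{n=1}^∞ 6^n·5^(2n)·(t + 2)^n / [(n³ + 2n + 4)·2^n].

Apply the ratio test: |a_{n+1}| / |a_n| = [(n³ + 2n + 4)/((n+1)³ + 2(n+1) + 4)] · 6·25/2, which tends to 75 as n → ∞.
The series converges when 75 · |t + 2| < 1, giving R = 1/75.
At t = -149/75: the terms are on the order of 1/n³, so the series converges absolutely by comparison with the p-series (p = 3 > 1).
At t = -151/75: the terms are on the order of 1/n³, so the series converges absolutely by comparison with the p-series (p = 3 > 1).

[-151/75, -149/75]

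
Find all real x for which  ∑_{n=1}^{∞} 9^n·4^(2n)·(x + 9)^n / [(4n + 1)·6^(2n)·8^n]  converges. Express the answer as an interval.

The ratio of consecutive coefficients is [(4n + 1)/(4(n+1) + 1)] · 9·16/(36·8) → 1/2.
The series converges when 1/2 · |x + 9| < 1, giving R = 2.
At x = -7: the terms behave like c/n; limit comparison with the harmonic series gives divergence.
Endpoint x = -11: an alternating series whose terms decrease to 0 in absolute value, so it converges by the Leibniz criterion.

[-11, -7)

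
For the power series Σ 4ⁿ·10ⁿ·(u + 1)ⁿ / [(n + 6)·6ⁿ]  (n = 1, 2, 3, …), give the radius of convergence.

Apply the ratio test: |a_{n+1}| / |a_n| = [(n + 6)/((n+1) + 6)] · 4·10/6, which tends to 20/3 as n → ∞.
Hence the series converges for |u + 1| < 1/(20/3) = 3/20, so the radius of convergence is 3/20.

R = 3/20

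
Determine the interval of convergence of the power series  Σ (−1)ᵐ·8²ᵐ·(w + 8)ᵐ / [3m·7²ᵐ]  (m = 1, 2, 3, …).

Ratio test: |a_{m+1}/a_m| = [3m/3(m+1)] · 64/49 → 64/49 as m → ∞.
The series converges when 64/49 · |w + 8| < 1, giving R = 49/64.
Endpoint w = -463/64: convergence follows from the alternating series test (terms decrease monotonically to 0).
At w = -561/64: the terms behave like c/m; limit comparison with the harmonic series gives divergence.

(-561/64, -463/64]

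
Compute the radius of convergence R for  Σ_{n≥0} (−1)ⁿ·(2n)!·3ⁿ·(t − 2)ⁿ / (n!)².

Apply the ratio test: |a_{n+1}| / |a_n| = (2n+1)·(2n+2)/(n+1)² · 3, which tends to 12 as n → ∞.
The series converges when 12 · |t − 2| < 1, giving R = 1/12.

R = 1/12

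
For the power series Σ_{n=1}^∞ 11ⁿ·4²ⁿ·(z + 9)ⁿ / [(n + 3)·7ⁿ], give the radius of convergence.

R = 7/176

Apply the ratio test: |a_{n+1}| / |a_n| = [(n + 3)/((n+1) + 3)] · 11·16/7, which tends to 176/7 as n → ∞.
Thus R = 1/(176/7) = 7/176.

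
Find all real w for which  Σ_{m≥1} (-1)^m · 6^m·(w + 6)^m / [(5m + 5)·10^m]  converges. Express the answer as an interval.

(-23/3, -13/3]

By the ratio test, |a_{m+1}/a_m| = [(5m + 5)/(5(m+1) + 5)] · 6/10 → 3/5.
Convergence for |w + 6| · 3/5 < 1, i.e. |w + 6| < 5/3. So R = 5/3.
At w = -13/3: an alternating series whose terms decrease to 0 in absolute value, so it converges by the Leibniz criterion.
Endpoint w = -23/3: the terms are asymptotic to a nonzero constant times 1/m, so the series diverges by limit comparison with Σ 1/m.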